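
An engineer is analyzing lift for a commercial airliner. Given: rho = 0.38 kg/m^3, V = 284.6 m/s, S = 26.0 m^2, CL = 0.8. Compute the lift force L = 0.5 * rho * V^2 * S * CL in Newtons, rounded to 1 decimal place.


Step 1: Calculate dynamic pressure q = 0.5 * 0.38 * 284.6^2 = 0.5 * 0.38 * 80997.16 = 15389.4604 Pa
Step 2: Multiply by wing area and lift coefficient: L = 15389.4604 * 26.0 * 0.8
Step 3: L = 400125.9704 * 0.8 = 320100.8 N

320100.8


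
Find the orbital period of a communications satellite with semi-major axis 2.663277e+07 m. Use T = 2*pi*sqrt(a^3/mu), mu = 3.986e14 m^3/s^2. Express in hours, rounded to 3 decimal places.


Step 1: a^3 / mu = 1.889074e+22 / 3.986e14 = 4.739273e+07
Step 2: sqrt(4.739273e+07) = 6884.2378 s
Step 3: T = 2*pi * 6884.2378 = 43254.94 s
Step 4: T in hours = 43254.94 / 3600 = 12.015 hours

12.015


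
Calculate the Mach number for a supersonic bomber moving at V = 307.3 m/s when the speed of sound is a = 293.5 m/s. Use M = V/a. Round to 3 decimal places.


Step 1: M = V / a = 307.3 / 293.5
Step 2: M = 1.047

1.047


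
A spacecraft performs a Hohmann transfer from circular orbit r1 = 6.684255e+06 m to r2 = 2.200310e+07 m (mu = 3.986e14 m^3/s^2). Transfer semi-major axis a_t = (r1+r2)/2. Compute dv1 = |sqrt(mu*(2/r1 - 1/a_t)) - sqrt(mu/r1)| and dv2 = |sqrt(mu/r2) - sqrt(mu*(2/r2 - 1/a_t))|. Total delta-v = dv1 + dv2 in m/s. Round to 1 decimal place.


Step 1: Transfer semi-major axis a_t = (6.684255e+06 + 2.200310e+07) / 2 = 1.434368e+07 m
Step 2: v1 (circular at r1) = sqrt(mu/r1) = 7722.22 m/s
Step 3: v_t1 = sqrt(mu*(2/r1 - 1/a_t)) = 9564.31 m/s
Step 4: dv1 = |9564.31 - 7722.22| = 1842.09 m/s
Step 5: v2 (circular at r2) = 4256.25 m/s, v_t2 = 2905.51 m/s
Step 6: dv2 = |4256.25 - 2905.51| = 1350.73 m/s
Step 7: Total delta-v = 1842.09 + 1350.73 = 3192.8 m/s

3192.8


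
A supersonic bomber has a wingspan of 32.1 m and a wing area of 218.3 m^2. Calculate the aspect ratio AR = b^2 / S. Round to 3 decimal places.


Step 1: b^2 = 32.1^2 = 1030.41
Step 2: AR = 1030.41 / 218.3 = 4.720

4.720


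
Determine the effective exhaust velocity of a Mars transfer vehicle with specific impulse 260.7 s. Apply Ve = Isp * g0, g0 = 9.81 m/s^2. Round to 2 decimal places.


Step 1: Ve = Isp * g0 = 260.7 * 9.81
Step 2: Ve = 2557.47 m/s

2557.47


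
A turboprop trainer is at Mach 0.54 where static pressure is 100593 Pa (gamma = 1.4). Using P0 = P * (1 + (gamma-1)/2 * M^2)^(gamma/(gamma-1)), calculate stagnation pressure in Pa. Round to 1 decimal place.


Step 1: (gamma-1)/2 * M^2 = 0.2 * 0.2916 = 0.05832
Step 2: 1 + 0.05832 = 1.05832
Step 3: Exponent gamma/(gamma-1) = 3.5
Step 4: P0 = 100593 * 1.05832^3.5 = 122666.9 Pa

122666.9


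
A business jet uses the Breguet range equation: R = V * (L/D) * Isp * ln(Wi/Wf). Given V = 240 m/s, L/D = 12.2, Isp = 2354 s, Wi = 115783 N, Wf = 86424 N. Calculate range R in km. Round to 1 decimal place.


Step 1: Coefficient = V * (L/D) * Isp = 240 * 12.2 * 2354 = 6892512.0 m
Step 2: Wi/Wf = 115783 / 86424 = 1.339709
Step 3: ln(1.339709) = 0.292452
Step 4: R = 6892512.0 * 0.292452 = 2015731.2 m = 2015.7 km

2015.7


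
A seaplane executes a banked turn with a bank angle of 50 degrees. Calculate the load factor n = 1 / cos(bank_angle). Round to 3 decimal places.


Step 1: Convert 50 degrees to radians = 0.872665
Step 2: cos(50 deg) = 0.642788
Step 3: n = 1 / 0.642788 = 1.556

1.556


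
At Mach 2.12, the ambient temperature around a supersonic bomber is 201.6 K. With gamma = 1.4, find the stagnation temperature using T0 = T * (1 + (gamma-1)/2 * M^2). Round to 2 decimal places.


Step 1: (gamma-1)/2 = 0.2
Step 2: M^2 = 4.4944
Step 3: 1 + 0.2 * 4.4944 = 1.89888
Step 4: T0 = 201.6 * 1.89888 = 382.81 K

382.81


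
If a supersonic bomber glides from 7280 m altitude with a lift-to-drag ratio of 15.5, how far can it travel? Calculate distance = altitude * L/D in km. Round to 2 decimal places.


Step 1: Glide distance = altitude * L/D = 7280 * 15.5 = 112840.0 m
Step 2: Convert to km: 112840.0 / 1000 = 112.84 km

112.84


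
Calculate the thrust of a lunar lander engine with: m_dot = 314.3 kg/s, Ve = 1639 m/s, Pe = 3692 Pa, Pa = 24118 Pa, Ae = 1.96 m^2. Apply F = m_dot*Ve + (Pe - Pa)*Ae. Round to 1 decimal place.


Step 1: Momentum thrust = m_dot * Ve = 314.3 * 1639 = 515137.7 N
Step 2: Pressure thrust = (Pe - Pa) * Ae = (3692 - 24118) * 1.96 = -40034.96 N
Step 3: Total thrust F = 515137.7 + -40034.96 = 475102.7 N

475102.7


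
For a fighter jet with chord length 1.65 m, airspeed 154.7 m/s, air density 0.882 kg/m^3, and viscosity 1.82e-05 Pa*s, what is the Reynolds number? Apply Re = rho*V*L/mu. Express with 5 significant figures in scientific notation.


Step 1: Numerator = rho * V * L = 0.882 * 154.7 * 1.65 = 225.13491
Step 2: Re = 225.13491 / 1.82e-05
Step 3: Re = 1.2370e+07

1.2370e+07


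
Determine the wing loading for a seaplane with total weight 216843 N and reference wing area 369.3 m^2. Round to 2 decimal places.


Step 1: Wing loading = W / S = 216843 / 369.3
Step 2: Wing loading = 587.17 N/m^2

587.17


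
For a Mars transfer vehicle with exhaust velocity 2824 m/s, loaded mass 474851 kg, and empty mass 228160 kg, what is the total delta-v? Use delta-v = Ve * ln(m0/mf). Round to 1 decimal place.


Step 1: Mass ratio m0/mf = 474851 / 228160 = 2.081219
Step 2: ln(2.081219) = 0.732954
Step 3: delta-v = 2824 * 0.732954 = 2069.9 m/s

2069.9


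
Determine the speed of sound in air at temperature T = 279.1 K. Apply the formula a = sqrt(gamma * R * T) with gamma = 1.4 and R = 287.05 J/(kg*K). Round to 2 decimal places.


Step 1: gamma * R * T = 1.4 * 287.05 * 279.1 = 112161.917
Step 2: a = sqrt(112161.917) = 334.91 m/s

334.91


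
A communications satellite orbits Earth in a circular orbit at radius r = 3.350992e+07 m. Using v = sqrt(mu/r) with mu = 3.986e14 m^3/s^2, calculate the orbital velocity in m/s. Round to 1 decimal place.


Step 1: mu / r = 3.986e14 / 3.350992e+07 = 11894985.1268
Step 2: v = sqrt(11894985.1268) = 3448.9 m/s

3448.9


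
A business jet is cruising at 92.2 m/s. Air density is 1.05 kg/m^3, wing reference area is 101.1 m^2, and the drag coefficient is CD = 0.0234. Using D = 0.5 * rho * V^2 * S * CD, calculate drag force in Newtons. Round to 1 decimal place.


Step 1: Dynamic pressure q = 0.5 * 1.05 * 92.2^2 = 4462.941 Pa
Step 2: Drag D = q * S * CD = 4462.941 * 101.1 * 0.0234
Step 3: D = 10558.2 N

10558.2


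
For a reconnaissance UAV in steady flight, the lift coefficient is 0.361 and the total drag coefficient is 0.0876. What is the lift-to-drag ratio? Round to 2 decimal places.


Step 1: L/D = CL / CD = 0.361 / 0.0876
Step 2: L/D = 4.12

4.12


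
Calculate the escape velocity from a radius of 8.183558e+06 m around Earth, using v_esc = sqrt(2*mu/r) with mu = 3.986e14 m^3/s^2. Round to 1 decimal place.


Step 1: 2*mu/r = 2 * 3.986e14 / 8.183558e+06 = 97414840.8308
Step 2: v_esc = sqrt(97414840.8308) = 9869.9 m/s

9869.9


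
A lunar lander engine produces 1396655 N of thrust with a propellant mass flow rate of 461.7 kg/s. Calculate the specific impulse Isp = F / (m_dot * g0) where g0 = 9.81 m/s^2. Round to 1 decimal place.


Step 1: m_dot * g0 = 461.7 * 9.81 = 4529.28
Step 2: Isp = 1396655 / 4529.28 = 308.4 s

308.4


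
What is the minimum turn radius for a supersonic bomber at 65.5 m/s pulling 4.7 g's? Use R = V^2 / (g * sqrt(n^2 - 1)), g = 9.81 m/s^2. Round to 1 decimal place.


Step 1: V^2 = 65.5^2 = 4290.25
Step 2: n^2 - 1 = 4.7^2 - 1 = 21.09
Step 3: sqrt(21.09) = 4.592385
Step 4: R = 4290.25 / (9.81 * 4.592385) = 95.2 m

95.2


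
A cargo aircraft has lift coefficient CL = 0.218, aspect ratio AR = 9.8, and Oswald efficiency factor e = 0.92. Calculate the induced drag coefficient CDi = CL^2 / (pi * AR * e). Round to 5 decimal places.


Step 1: CL^2 = 0.218^2 = 0.047524
Step 2: pi * AR * e = 3.14159 * 9.8 * 0.92 = 28.324599
Step 3: CDi = 0.047524 / 28.324599 = 0.00168

0.00168


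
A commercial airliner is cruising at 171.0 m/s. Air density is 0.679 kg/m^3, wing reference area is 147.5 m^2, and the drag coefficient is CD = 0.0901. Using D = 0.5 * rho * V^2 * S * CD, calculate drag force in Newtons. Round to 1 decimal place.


Step 1: Dynamic pressure q = 0.5 * 0.679 * 171.0^2 = 9927.3195 Pa
Step 2: Drag D = q * S * CD = 9927.3195 * 147.5 * 0.0901
Step 3: D = 131931.6 N

131931.6


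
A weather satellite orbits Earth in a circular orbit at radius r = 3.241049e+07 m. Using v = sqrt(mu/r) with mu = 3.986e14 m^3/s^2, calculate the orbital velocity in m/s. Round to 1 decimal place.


Step 1: mu / r = 3.986e14 / 3.241049e+07 = 12298487.3107
Step 2: v = sqrt(12298487.3107) = 3506.9 m/s

3506.9


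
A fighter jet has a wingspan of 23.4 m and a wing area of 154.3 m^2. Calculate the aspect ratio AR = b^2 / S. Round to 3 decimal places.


Step 1: b^2 = 23.4^2 = 547.56
Step 2: AR = 547.56 / 154.3 = 3.549

3.549


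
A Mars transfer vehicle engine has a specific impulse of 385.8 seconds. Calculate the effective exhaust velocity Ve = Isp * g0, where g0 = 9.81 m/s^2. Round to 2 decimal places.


Step 1: Ve = Isp * g0 = 385.8 * 9.81
Step 2: Ve = 3784.70 m/s

3784.70


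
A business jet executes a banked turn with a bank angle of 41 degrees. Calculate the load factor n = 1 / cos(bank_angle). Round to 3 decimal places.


Step 1: Convert 41 degrees to radians = 0.715585
Step 2: cos(41 deg) = 0.75471
Step 3: n = 1 / 0.75471 = 1.325

1.325


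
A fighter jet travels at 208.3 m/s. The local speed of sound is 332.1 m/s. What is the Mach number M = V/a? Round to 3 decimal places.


Step 1: M = V / a = 208.3 / 332.1
Step 2: M = 0.627

0.627


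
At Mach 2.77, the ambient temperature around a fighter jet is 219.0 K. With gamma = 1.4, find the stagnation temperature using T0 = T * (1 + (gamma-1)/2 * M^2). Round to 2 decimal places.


Step 1: (gamma-1)/2 = 0.2
Step 2: M^2 = 7.6729
Step 3: 1 + 0.2 * 7.6729 = 2.53458
Step 4: T0 = 219.0 * 2.53458 = 555.07 K

555.07


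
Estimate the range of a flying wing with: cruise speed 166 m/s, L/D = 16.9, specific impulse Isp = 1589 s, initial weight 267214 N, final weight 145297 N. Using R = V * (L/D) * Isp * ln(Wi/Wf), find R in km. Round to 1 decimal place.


Step 1: Coefficient = V * (L/D) * Isp = 166 * 16.9 * 1589 = 4457780.6 m
Step 2: Wi/Wf = 267214 / 145297 = 1.839088
Step 3: ln(1.839088) = 0.60927
Step 4: R = 4457780.6 * 0.60927 = 2715991.6 m = 2716.0 km

2716.0


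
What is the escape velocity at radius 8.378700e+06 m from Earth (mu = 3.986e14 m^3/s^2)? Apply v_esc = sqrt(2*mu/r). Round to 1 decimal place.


Step 1: 2*mu/r = 2 * 3.986e14 / 8.378700e+06 = 95146025.0397
Step 2: v_esc = sqrt(95146025.0397) = 9754.3 m/s

9754.3


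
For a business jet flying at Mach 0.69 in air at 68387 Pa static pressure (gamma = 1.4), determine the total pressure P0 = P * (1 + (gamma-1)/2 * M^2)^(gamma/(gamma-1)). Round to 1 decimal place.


Step 1: (gamma-1)/2 * M^2 = 0.2 * 0.4761 = 0.09522
Step 2: 1 + 0.09522 = 1.09522
Step 3: Exponent gamma/(gamma-1) = 3.5
Step 4: P0 = 68387 * 1.09522^3.5 = 94021.8 Pa

94021.8


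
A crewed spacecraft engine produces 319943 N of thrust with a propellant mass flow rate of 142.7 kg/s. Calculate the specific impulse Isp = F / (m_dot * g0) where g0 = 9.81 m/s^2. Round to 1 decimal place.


Step 1: m_dot * g0 = 142.7 * 9.81 = 1399.89
Step 2: Isp = 319943 / 1399.89 = 228.5 s

228.5


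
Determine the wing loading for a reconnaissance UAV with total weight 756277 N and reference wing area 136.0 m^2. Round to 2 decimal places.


Step 1: Wing loading = W / S = 756277 / 136.0
Step 2: Wing loading = 5560.86 N/m^2

5560.86


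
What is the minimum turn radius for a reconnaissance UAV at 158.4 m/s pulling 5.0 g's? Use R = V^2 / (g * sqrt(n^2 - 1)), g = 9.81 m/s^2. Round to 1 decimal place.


Step 1: V^2 = 158.4^2 = 25090.56
Step 2: n^2 - 1 = 5.0^2 - 1 = 24.0
Step 3: sqrt(24.0) = 4.898979
Step 4: R = 25090.56 / (9.81 * 4.898979) = 522.1 m

522.1


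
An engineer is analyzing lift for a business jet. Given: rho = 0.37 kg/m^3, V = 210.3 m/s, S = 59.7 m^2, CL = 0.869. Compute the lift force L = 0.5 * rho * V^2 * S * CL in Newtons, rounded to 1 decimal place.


Step 1: Calculate dynamic pressure q = 0.5 * 0.37 * 210.3^2 = 0.5 * 0.37 * 44226.09 = 8181.8267 Pa
Step 2: Multiply by wing area and lift coefficient: L = 8181.8267 * 59.7 * 0.869
Step 3: L = 488455.051 * 0.869 = 424467.4 N

424467.4


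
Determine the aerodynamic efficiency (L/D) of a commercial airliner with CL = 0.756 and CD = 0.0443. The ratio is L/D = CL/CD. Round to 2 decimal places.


Step 1: L/D = CL / CD = 0.756 / 0.0443
Step 2: L/D = 17.07

17.07


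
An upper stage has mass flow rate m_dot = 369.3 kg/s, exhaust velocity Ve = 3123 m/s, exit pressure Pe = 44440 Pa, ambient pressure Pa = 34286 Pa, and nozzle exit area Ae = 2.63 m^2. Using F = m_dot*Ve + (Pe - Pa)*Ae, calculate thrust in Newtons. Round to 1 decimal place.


Step 1: Momentum thrust = m_dot * Ve = 369.3 * 3123 = 1153323.9 N
Step 2: Pressure thrust = (Pe - Pa) * Ae = (44440 - 34286) * 2.63 = 26705.02 N
Step 3: Total thrust F = 1153323.9 + 26705.02 = 1180028.9 N

1180028.9


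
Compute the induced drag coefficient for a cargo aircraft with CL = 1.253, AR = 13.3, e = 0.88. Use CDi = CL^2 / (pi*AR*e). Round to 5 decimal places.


Step 1: CL^2 = 1.253^2 = 1.570009
Step 2: pi * AR * e = 3.14159 * 13.3 * 0.88 = 36.7692
Step 3: CDi = 1.570009 / 36.7692 = 0.04270

0.04270


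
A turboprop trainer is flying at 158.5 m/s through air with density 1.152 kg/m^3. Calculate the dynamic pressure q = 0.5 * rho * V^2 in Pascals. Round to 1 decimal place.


Step 1: V^2 = 158.5^2 = 25122.25
Step 2: q = 0.5 * 1.152 * 25122.25
Step 3: q = 14470.4 Pa

14470.4


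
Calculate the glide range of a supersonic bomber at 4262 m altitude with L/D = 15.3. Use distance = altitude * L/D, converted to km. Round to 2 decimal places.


Step 1: Glide distance = altitude * L/D = 4262 * 15.3 = 65208.6 m
Step 2: Convert to km: 65208.6 / 1000 = 65.21 km

65.21


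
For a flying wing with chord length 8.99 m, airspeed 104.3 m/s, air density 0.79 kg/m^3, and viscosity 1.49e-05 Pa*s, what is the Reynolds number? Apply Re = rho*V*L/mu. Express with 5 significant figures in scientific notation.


Step 1: Numerator = rho * V * L = 0.79 * 104.3 * 8.99 = 740.74903
Step 2: Re = 740.74903 / 1.49e-05
Step 3: Re = 4.9715e+07

4.9715e+07


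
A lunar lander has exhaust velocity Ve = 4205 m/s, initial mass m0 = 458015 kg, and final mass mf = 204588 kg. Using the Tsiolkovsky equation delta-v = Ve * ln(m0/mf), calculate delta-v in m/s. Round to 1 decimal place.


Step 1: Mass ratio m0/mf = 458015 / 204588 = 2.238719
Step 2: ln(2.238719) = 0.805904
Step 3: delta-v = 4205 * 0.805904 = 3388.8 m/s

3388.8


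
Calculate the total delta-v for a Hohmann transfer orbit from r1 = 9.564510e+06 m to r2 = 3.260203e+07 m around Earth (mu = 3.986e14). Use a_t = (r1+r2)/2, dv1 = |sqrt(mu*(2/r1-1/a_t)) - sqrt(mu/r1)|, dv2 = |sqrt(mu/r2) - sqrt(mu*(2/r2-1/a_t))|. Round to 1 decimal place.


Step 1: Transfer semi-major axis a_t = (9.564510e+06 + 3.260203e+07) / 2 = 2.108327e+07 m
Step 2: v1 (circular at r1) = sqrt(mu/r1) = 6455.61 m/s
Step 3: v_t1 = sqrt(mu*(2/r1 - 1/a_t)) = 8027.69 m/s
Step 4: dv1 = |8027.69 - 6455.61| = 1572.08 m/s
Step 5: v2 (circular at r2) = 3496.6 m/s, v_t2 = 2355.1 m/s
Step 6: dv2 = |3496.6 - 2355.1| = 1141.51 m/s
Step 7: Total delta-v = 1572.08 + 1141.51 = 2713.6 m/s

2713.6


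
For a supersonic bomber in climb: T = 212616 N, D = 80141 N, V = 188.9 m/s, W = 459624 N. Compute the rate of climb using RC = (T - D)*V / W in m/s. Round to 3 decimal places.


Step 1: Excess thrust = T - D = 212616 - 80141 = 132475 N
Step 2: Excess power = 132475 * 188.9 = 25024527.5 W
Step 3: RC = 25024527.5 / 459624 = 54.446 m/s

54.446


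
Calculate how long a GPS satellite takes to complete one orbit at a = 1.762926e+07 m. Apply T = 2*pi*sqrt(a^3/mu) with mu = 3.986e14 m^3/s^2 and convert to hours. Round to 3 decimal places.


Step 1: a^3 / mu = 5.479012e+21 / 3.986e14 = 1.374564e+07
Step 2: sqrt(1.374564e+07) = 3707.5112 s
Step 3: T = 2*pi * 3707.5112 = 23294.98 s
Step 4: T in hours = 23294.98 / 3600 = 6.471 hours

6.471


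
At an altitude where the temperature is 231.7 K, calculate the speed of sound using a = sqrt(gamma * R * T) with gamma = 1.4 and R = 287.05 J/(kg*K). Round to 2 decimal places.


Step 1: gamma * R * T = 1.4 * 287.05 * 231.7 = 93113.279
Step 2: a = sqrt(93113.279) = 305.14 m/s

305.14


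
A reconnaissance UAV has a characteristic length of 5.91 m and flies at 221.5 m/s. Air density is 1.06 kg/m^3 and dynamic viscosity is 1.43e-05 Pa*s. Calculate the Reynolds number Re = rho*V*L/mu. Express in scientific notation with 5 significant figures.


Step 1: Numerator = rho * V * L = 1.06 * 221.5 * 5.91 = 1387.6089
Step 2: Re = 1387.6089 / 1.43e-05
Step 3: Re = 9.7036e+07

9.7036e+07


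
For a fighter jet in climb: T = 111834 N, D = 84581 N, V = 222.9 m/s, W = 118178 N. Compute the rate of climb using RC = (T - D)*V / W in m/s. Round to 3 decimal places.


Step 1: Excess thrust = T - D = 111834 - 84581 = 27253 N
Step 2: Excess power = 27253 * 222.9 = 6074693.7 W
Step 3: RC = 6074693.7 / 118178 = 51.403 m/s

51.403


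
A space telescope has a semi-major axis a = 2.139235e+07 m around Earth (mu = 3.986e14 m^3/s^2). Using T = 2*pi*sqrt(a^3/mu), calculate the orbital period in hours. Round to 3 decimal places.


Step 1: a^3 / mu = 9.789838e+21 / 3.986e14 = 2.456056e+07
Step 2: sqrt(2.456056e+07) = 4955.8608 s
Step 3: T = 2*pi * 4955.8608 = 31138.59 s
Step 4: T in hours = 31138.59 / 3600 = 8.650 hours

8.650


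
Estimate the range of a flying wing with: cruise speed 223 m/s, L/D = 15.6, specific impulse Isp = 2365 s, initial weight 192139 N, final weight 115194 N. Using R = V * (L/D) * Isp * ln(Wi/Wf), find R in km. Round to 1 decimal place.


Step 1: Coefficient = V * (L/D) * Isp = 223 * 15.6 * 2365 = 8227362.0 m
Step 2: Wi/Wf = 192139 / 115194 = 1.66796
Step 3: ln(1.66796) = 0.511601
Step 4: R = 8227362.0 * 0.511601 = 4209130.0 m = 4209.1 km

4209.1


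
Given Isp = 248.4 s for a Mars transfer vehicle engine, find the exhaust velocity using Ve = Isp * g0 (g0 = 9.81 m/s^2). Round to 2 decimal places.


Step 1: Ve = Isp * g0 = 248.4 * 9.81
Step 2: Ve = 2436.80 m/s

2436.80


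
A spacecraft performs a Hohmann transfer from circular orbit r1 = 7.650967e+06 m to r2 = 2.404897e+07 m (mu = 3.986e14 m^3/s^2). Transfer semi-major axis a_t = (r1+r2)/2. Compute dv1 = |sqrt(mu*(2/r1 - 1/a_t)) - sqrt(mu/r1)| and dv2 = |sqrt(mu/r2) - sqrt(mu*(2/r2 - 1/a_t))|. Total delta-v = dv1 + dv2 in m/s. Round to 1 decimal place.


Step 1: Transfer semi-major axis a_t = (7.650967e+06 + 2.404897e+07) / 2 = 1.584997e+07 m
Step 2: v1 (circular at r1) = sqrt(mu/r1) = 7217.89 m/s
Step 3: v_t1 = sqrt(mu*(2/r1 - 1/a_t)) = 8890.88 m/s
Step 4: dv1 = |8890.88 - 7217.89| = 1672.98 m/s
Step 5: v2 (circular at r2) = 4071.18 m/s, v_t2 = 2828.55 m/s
Step 6: dv2 = |4071.18 - 2828.55| = 1242.63 m/s
Step 7: Total delta-v = 1672.98 + 1242.63 = 2915.6 m/s

2915.6


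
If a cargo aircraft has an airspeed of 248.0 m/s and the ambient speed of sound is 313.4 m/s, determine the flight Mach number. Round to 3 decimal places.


Step 1: M = V / a = 248.0 / 313.4
Step 2: M = 0.791

0.791


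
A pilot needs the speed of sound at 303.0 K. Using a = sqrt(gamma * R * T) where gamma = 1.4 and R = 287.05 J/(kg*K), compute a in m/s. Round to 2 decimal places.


Step 1: gamma * R * T = 1.4 * 287.05 * 303.0 = 121766.61
Step 2: a = sqrt(121766.61) = 348.95 m/s

348.95


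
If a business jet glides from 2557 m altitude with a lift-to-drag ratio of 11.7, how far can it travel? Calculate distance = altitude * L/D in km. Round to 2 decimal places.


Step 1: Glide distance = altitude * L/D = 2557 * 11.7 = 29916.9 m
Step 2: Convert to km: 29916.9 / 1000 = 29.92 km

29.92


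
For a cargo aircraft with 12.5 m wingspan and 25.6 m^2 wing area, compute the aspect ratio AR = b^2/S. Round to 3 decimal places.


Step 1: b^2 = 12.5^2 = 156.25
Step 2: AR = 156.25 / 25.6 = 6.104

6.104


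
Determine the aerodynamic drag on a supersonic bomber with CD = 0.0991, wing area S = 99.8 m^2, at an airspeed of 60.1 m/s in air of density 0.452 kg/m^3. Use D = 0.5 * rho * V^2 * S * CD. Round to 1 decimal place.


Step 1: Dynamic pressure q = 0.5 * 0.452 * 60.1^2 = 816.3143 Pa
Step 2: Drag D = q * S * CD = 816.3143 * 99.8 * 0.0991
Step 3: D = 8073.5 N

8073.5


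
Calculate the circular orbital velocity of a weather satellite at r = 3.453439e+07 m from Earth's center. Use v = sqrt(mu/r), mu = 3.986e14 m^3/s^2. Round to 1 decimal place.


Step 1: mu / r = 3.986e14 / 3.453439e+07 = 11542117.8715
Step 2: v = sqrt(11542117.8715) = 3397.4 m/s

3397.4


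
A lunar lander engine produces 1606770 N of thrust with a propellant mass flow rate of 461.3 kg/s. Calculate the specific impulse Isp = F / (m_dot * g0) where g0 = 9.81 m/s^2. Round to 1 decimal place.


Step 1: m_dot * g0 = 461.3 * 9.81 = 4525.35
Step 2: Isp = 1606770 / 4525.35 = 355.1 s

355.1


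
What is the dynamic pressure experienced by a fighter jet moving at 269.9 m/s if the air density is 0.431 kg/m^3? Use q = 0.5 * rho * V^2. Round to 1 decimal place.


Step 1: V^2 = 269.9^2 = 72846.01
Step 2: q = 0.5 * 0.431 * 72846.01
Step 3: q = 15698.3 Pa

15698.3


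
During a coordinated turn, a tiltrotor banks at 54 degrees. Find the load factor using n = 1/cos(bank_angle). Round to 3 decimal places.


Step 1: Convert 54 degrees to radians = 0.942478
Step 2: cos(54 deg) = 0.587785
Step 3: n = 1 / 0.587785 = 1.701

1.701


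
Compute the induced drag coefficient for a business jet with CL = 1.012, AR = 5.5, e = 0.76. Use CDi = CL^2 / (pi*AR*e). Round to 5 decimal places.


Step 1: CL^2 = 1.012^2 = 1.024144
Step 2: pi * AR * e = 3.14159 * 5.5 * 0.76 = 13.131857
Step 3: CDi = 1.024144 / 13.131857 = 0.07799

0.07799


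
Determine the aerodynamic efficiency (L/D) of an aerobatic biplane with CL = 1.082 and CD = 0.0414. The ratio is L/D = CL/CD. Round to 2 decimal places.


Step 1: L/D = CL / CD = 1.082 / 0.0414
Step 2: L/D = 26.14

26.14


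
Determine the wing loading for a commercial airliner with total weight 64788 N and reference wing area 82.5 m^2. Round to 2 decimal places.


Step 1: Wing loading = W / S = 64788 / 82.5
Step 2: Wing loading = 785.31 N/m^2

785.31


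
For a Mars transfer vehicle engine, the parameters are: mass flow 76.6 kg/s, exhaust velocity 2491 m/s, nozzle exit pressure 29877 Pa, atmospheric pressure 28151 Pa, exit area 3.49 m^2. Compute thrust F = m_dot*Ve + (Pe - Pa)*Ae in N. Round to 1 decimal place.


Step 1: Momentum thrust = m_dot * Ve = 76.6 * 2491 = 190810.6 N
Step 2: Pressure thrust = (Pe - Pa) * Ae = (29877 - 28151) * 3.49 = 6023.74 N
Step 3: Total thrust F = 190810.6 + 6023.74 = 196834.3 N

196834.3


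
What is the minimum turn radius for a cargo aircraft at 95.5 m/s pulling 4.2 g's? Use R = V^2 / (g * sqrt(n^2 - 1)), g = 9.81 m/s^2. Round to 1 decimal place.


Step 1: V^2 = 95.5^2 = 9120.25
Step 2: n^2 - 1 = 4.2^2 - 1 = 16.64
Step 3: sqrt(16.64) = 4.079216
Step 4: R = 9120.25 / (9.81 * 4.079216) = 227.9 m

227.9


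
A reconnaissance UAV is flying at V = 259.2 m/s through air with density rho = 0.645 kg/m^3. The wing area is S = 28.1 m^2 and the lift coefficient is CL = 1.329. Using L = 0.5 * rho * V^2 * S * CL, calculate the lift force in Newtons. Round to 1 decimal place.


Step 1: Calculate dynamic pressure q = 0.5 * 0.645 * 259.2^2 = 0.5 * 0.645 * 67184.64 = 21667.0464 Pa
Step 2: Multiply by wing area and lift coefficient: L = 21667.0464 * 28.1 * 1.329
Step 3: L = 608844.0038 * 1.329 = 809153.7 N

809153.7


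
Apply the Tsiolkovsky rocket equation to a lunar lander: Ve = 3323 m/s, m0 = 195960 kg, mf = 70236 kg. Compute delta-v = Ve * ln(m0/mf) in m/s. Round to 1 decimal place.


Step 1: Mass ratio m0/mf = 195960 / 70236 = 2.790022
Step 2: ln(2.790022) = 1.02605
Step 3: delta-v = 3323 * 1.02605 = 3409.6 m/s

3409.6


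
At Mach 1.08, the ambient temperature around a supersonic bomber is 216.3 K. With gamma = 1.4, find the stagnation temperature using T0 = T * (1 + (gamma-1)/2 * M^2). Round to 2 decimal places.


Step 1: (gamma-1)/2 = 0.2
Step 2: M^2 = 1.1664
Step 3: 1 + 0.2 * 1.1664 = 1.23328
Step 4: T0 = 216.3 * 1.23328 = 266.76 K

266.76


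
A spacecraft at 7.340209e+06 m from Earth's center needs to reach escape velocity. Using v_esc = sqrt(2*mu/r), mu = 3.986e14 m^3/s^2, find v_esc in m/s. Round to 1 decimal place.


Step 1: 2*mu/r = 2 * 3.986e14 / 7.340209e+06 = 108607261.7278
Step 2: v_esc = sqrt(108607261.7278) = 10421.5 m/s

10421.5


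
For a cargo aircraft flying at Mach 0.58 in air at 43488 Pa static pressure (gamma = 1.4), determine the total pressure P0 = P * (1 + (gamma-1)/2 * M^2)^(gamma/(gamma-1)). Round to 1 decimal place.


Step 1: (gamma-1)/2 * M^2 = 0.2 * 0.3364 = 0.06728
Step 2: 1 + 0.06728 = 1.06728
Step 3: Exponent gamma/(gamma-1) = 3.5
Step 4: P0 = 43488 * 1.06728^3.5 = 54619.0 Pa

54619.0


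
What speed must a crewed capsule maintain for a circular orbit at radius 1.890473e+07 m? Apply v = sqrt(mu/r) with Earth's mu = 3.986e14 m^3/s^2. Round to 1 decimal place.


Step 1: mu / r = 3.986e14 / 1.890473e+07 = 21084670.3444
Step 2: v = sqrt(21084670.3444) = 4591.8 m/s

4591.8


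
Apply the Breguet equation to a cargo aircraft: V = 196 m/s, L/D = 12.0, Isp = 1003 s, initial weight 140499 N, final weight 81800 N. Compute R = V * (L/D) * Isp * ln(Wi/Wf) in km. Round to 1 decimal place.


Step 1: Coefficient = V * (L/D) * Isp = 196 * 12.0 * 1003 = 2359056.0 m
Step 2: Wi/Wf = 140499 / 81800 = 1.717592
Step 3: ln(1.717592) = 0.540923
Step 4: R = 2359056.0 * 0.540923 = 1276067.9 m = 1276.1 km

1276.1


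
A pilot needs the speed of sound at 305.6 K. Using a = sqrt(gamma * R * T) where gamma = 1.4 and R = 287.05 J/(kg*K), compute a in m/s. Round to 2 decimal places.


Step 1: gamma * R * T = 1.4 * 287.05 * 305.6 = 122811.472
Step 2: a = sqrt(122811.472) = 350.44 m/s

350.44


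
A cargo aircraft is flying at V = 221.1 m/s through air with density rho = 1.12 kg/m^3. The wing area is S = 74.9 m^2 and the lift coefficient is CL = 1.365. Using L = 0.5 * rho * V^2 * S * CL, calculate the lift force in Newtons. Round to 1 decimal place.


Step 1: Calculate dynamic pressure q = 0.5 * 1.12 * 221.1^2 = 0.5 * 1.12 * 48885.21 = 27375.7176 Pa
Step 2: Multiply by wing area and lift coefficient: L = 27375.7176 * 74.9 * 1.365
Step 3: L = 2050441.2482 * 1.365 = 2798852.3 N

2798852.3


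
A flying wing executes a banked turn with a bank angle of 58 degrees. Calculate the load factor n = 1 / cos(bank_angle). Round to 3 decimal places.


Step 1: Convert 58 degrees to radians = 1.012291
Step 2: cos(58 deg) = 0.529919
Step 3: n = 1 / 0.529919 = 1.887

1.887


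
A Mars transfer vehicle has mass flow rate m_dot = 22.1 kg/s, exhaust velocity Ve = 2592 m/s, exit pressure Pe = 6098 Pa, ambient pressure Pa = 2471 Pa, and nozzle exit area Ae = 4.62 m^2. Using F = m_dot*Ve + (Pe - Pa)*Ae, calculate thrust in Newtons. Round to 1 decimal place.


Step 1: Momentum thrust = m_dot * Ve = 22.1 * 2592 = 57283.2 N
Step 2: Pressure thrust = (Pe - Pa) * Ae = (6098 - 2471) * 4.62 = 16756.74 N
Step 3: Total thrust F = 57283.2 + 16756.74 = 74039.9 N

74039.9


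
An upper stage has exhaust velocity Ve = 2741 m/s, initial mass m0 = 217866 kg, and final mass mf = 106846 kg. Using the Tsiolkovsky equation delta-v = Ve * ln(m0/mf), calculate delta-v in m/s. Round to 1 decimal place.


Step 1: Mass ratio m0/mf = 217866 / 106846 = 2.039066
Step 2: ln(2.039066) = 0.712492
Step 3: delta-v = 2741 * 0.712492 = 1952.9 m/s

1952.9


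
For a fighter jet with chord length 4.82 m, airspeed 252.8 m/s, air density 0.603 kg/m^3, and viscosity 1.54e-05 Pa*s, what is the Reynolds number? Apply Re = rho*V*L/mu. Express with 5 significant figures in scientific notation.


Step 1: Numerator = rho * V * L = 0.603 * 252.8 * 4.82 = 734.753088
Step 2: Re = 734.753088 / 1.54e-05
Step 3: Re = 4.7711e+07

4.7711e+07


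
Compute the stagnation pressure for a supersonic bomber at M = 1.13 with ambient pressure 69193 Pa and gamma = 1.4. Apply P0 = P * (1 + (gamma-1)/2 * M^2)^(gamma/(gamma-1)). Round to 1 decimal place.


Step 1: (gamma-1)/2 * M^2 = 0.2 * 1.2769 = 0.25538
Step 2: 1 + 0.25538 = 1.25538
Step 3: Exponent gamma/(gamma-1) = 3.5
Step 4: P0 = 69193 * 1.25538^3.5 = 153382.3 Pa

153382.3


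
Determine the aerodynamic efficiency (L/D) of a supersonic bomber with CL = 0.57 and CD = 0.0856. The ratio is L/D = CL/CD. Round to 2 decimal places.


Step 1: L/D = CL / CD = 0.57 / 0.0856
Step 2: L/D = 6.66

6.66


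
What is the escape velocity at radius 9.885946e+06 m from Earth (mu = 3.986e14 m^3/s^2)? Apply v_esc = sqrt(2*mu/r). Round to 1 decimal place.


Step 1: 2*mu/r = 2 * 3.986e14 / 9.885946e+06 = 80639728.3578
Step 2: v_esc = sqrt(80639728.3578) = 8980.0 m/s

8980.0


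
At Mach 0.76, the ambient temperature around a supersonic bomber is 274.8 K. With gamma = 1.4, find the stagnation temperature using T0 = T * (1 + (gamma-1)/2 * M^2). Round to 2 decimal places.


Step 1: (gamma-1)/2 = 0.2
Step 2: M^2 = 0.5776
Step 3: 1 + 0.2 * 0.5776 = 1.11552
Step 4: T0 = 274.8 * 1.11552 = 306.54 K

306.54


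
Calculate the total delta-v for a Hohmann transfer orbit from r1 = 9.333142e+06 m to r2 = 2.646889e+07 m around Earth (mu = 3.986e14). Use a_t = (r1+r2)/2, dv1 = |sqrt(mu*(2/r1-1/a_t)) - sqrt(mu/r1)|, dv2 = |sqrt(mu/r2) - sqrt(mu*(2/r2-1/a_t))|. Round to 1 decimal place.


Step 1: Transfer semi-major axis a_t = (9.333142e+06 + 2.646889e+07) / 2 = 1.790102e+07 m
Step 2: v1 (circular at r1) = sqrt(mu/r1) = 6535.14 m/s
Step 3: v_t1 = sqrt(mu*(2/r1 - 1/a_t)) = 7946.64 m/s
Step 4: dv1 = |7946.64 - 6535.14| = 1411.51 m/s
Step 5: v2 (circular at r2) = 3880.62 m/s, v_t2 = 2802.05 m/s
Step 6: dv2 = |3880.62 - 2802.05| = 1078.57 m/s
Step 7: Total delta-v = 1411.51 + 1078.57 = 2490.1 m/s

2490.1


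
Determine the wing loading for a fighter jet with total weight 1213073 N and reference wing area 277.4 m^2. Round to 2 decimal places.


Step 1: Wing loading = W / S = 1213073 / 277.4
Step 2: Wing loading = 4373.01 N/m^2

4373.01


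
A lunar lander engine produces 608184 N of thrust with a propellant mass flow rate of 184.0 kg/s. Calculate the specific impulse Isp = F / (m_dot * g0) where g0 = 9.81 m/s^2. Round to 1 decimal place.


Step 1: m_dot * g0 = 184.0 * 9.81 = 1805.04
Step 2: Isp = 608184 / 1805.04 = 336.9 s

336.9


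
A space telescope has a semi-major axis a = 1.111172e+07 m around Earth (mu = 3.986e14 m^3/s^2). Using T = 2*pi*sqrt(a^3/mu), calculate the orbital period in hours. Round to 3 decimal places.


Step 1: a^3 / mu = 1.371968e+21 / 3.986e14 = 3.441966e+06
Step 2: sqrt(3.441966e+06) = 1855.2536 s
Step 3: T = 2*pi * 1855.2536 = 11656.9 s
Step 4: T in hours = 11656.9 / 3600 = 3.238 hours

3.238


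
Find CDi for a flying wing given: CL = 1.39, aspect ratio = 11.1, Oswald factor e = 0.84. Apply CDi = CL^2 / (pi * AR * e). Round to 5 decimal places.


Step 1: CL^2 = 1.39^2 = 1.9321
Step 2: pi * AR * e = 3.14159 * 11.1 * 0.84 = 29.29221
Step 3: CDi = 1.9321 / 29.29221 = 0.06596

0.06596


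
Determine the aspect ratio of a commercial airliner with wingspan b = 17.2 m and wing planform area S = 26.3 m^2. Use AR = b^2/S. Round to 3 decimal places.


Step 1: b^2 = 17.2^2 = 295.84
Step 2: AR = 295.84 / 26.3 = 11.249

11.249


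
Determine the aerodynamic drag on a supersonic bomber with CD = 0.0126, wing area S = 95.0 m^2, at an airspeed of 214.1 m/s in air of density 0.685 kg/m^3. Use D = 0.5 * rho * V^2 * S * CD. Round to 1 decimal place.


Step 1: Dynamic pressure q = 0.5 * 0.685 * 214.1^2 = 15699.7924 Pa
Step 2: Drag D = q * S * CD = 15699.7924 * 95.0 * 0.0126
Step 3: D = 18792.7 N

18792.7


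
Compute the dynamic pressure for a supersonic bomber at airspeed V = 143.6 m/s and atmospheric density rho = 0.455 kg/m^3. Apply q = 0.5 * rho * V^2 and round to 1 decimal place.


Step 1: V^2 = 143.6^2 = 20620.96
Step 2: q = 0.5 * 0.455 * 20620.96
Step 3: q = 4691.3 Pa

4691.3


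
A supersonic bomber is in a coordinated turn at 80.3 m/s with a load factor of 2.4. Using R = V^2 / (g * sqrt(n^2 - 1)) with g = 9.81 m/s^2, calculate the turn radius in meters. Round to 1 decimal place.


Step 1: V^2 = 80.3^2 = 6448.09
Step 2: n^2 - 1 = 2.4^2 - 1 = 4.76
Step 3: sqrt(4.76) = 2.181742
Step 4: R = 6448.09 / (9.81 * 2.181742) = 301.3 m

301.3


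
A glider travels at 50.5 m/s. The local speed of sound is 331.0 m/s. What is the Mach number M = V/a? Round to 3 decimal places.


Step 1: M = V / a = 50.5 / 331.0
Step 2: M = 0.153

0.153


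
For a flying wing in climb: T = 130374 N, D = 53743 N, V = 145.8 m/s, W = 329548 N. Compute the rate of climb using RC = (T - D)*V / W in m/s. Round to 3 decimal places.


Step 1: Excess thrust = T - D = 130374 - 53743 = 76631 N
Step 2: Excess power = 76631 * 145.8 = 11172799.8 W
Step 3: RC = 11172799.8 / 329548 = 33.903 m/s

33.903


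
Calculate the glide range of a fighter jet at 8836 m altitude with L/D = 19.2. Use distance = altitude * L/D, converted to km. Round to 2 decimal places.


Step 1: Glide distance = altitude * L/D = 8836 * 19.2 = 169651.2 m
Step 2: Convert to km: 169651.2 / 1000 = 169.65 km

169.65


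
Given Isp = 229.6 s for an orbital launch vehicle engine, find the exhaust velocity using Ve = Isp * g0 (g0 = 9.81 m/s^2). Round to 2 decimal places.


Step 1: Ve = Isp * g0 = 229.6 * 9.81
Step 2: Ve = 2252.38 m/s

2252.38


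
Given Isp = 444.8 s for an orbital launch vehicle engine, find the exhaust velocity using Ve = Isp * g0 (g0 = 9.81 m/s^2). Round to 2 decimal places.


Step 1: Ve = Isp * g0 = 444.8 * 9.81
Step 2: Ve = 4363.49 m/s

4363.49


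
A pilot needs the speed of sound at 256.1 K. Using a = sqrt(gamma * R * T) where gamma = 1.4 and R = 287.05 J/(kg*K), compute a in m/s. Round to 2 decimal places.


Step 1: gamma * R * T = 1.4 * 287.05 * 256.1 = 102918.907
Step 2: a = sqrt(102918.907) = 320.81 m/s

320.81


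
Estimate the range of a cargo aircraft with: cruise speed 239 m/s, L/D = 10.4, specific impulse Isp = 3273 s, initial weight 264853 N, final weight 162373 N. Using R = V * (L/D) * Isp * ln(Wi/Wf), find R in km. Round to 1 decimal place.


Step 1: Coefficient = V * (L/D) * Isp = 239 * 10.4 * 3273 = 8135368.8 m
Step 2: Wi/Wf = 264853 / 162373 = 1.631139
Step 3: ln(1.631139) = 0.489279
Step 4: R = 8135368.8 * 0.489279 = 3980463.5 m = 3980.5 km

3980.5


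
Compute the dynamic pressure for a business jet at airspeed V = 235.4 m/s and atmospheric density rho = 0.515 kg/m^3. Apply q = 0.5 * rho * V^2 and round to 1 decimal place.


Step 1: V^2 = 235.4^2 = 55413.16
Step 2: q = 0.5 * 0.515 * 55413.16
Step 3: q = 14268.9 Pa

14268.9


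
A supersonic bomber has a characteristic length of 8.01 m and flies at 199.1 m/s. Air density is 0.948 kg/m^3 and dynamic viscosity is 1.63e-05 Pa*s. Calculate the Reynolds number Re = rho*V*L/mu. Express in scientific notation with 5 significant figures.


Step 1: Numerator = rho * V * L = 0.948 * 199.1 * 8.01 = 1511.861868
Step 2: Re = 1511.861868 / 1.63e-05
Step 3: Re = 9.2752e+07

9.2752e+07


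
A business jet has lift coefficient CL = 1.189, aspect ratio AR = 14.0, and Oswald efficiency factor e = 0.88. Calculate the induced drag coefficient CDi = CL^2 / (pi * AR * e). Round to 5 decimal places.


Step 1: CL^2 = 1.189^2 = 1.413721
Step 2: pi * AR * e = 3.14159 * 14.0 * 0.88 = 38.704421
Step 3: CDi = 1.413721 / 38.704421 = 0.03653

0.03653


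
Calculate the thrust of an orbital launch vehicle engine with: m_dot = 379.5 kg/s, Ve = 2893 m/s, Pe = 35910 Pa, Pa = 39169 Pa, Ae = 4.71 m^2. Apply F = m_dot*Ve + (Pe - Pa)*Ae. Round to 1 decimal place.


Step 1: Momentum thrust = m_dot * Ve = 379.5 * 2893 = 1097893.5 N
Step 2: Pressure thrust = (Pe - Pa) * Ae = (35910 - 39169) * 4.71 = -15349.89 N
Step 3: Total thrust F = 1097893.5 + -15349.89 = 1082543.6 N

1082543.6


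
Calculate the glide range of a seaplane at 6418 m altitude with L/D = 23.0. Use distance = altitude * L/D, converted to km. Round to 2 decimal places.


Step 1: Glide distance = altitude * L/D = 6418 * 23.0 = 147614.0 m
Step 2: Convert to km: 147614.0 / 1000 = 147.61 km

147.61


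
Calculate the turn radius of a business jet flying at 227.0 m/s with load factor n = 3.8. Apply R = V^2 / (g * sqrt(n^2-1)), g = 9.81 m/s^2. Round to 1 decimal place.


Step 1: V^2 = 227.0^2 = 51529.0
Step 2: n^2 - 1 = 3.8^2 - 1 = 13.44
Step 3: sqrt(13.44) = 3.666061
Step 4: R = 51529.0 / (9.81 * 3.666061) = 1432.8 m

1432.8


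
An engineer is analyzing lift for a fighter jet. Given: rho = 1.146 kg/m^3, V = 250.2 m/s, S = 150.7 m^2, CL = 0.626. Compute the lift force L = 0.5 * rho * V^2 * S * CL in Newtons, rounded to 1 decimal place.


Step 1: Calculate dynamic pressure q = 0.5 * 1.146 * 250.2^2 = 0.5 * 1.146 * 62600.04 = 35869.8229 Pa
Step 2: Multiply by wing area and lift coefficient: L = 35869.8229 * 150.7 * 0.626
Step 3: L = 5405582.314 * 0.626 = 3383894.5 N

3383894.5


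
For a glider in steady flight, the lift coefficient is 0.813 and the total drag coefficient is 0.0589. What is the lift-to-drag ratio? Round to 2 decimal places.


Step 1: L/D = CL / CD = 0.813 / 0.0589
Step 2: L/D = 13.80

13.80


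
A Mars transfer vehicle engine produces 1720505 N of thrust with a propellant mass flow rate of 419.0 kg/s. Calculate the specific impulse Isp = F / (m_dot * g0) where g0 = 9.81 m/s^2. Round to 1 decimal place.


Step 1: m_dot * g0 = 419.0 * 9.81 = 4110.39
Step 2: Isp = 1720505 / 4110.39 = 418.6 s

418.6


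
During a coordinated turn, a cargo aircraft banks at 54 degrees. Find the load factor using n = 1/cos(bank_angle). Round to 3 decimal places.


Step 1: Convert 54 degrees to radians = 0.942478
Step 2: cos(54 deg) = 0.587785
Step 3: n = 1 / 0.587785 = 1.701

1.701


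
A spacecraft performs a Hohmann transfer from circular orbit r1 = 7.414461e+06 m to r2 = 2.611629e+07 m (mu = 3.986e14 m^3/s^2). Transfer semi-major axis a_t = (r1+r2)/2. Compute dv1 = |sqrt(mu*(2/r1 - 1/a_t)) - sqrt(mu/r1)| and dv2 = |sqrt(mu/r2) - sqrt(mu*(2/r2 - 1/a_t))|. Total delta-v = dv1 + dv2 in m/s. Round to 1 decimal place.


Step 1: Transfer semi-major axis a_t = (7.414461e+06 + 2.611629e+07) / 2 = 1.676538e+07 m
Step 2: v1 (circular at r1) = sqrt(mu/r1) = 7332.11 m/s
Step 3: v_t1 = sqrt(mu*(2/r1 - 1/a_t)) = 9151.2 m/s
Step 4: dv1 = |9151.2 - 7332.11| = 1819.09 m/s
Step 5: v2 (circular at r2) = 3906.73 m/s, v_t2 = 2598.04 m/s
Step 6: dv2 = |3906.73 - 2598.04| = 1308.68 m/s
Step 7: Total delta-v = 1819.09 + 1308.68 = 3127.8 m/s

3127.8


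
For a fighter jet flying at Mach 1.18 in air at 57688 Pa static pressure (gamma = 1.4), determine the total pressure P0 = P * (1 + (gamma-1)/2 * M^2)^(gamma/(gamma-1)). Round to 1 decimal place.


Step 1: (gamma-1)/2 * M^2 = 0.2 * 1.3924 = 0.27848
Step 2: 1 + 0.27848 = 1.27848
Step 3: Exponent gamma/(gamma-1) = 3.5
Step 4: P0 = 57688 * 1.27848^3.5 = 136305.8 Pa

136305.8


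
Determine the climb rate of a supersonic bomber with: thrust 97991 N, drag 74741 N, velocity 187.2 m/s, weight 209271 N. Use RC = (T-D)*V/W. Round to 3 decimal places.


Step 1: Excess thrust = T - D = 97991 - 74741 = 23250 N
Step 2: Excess power = 23250 * 187.2 = 4352400.0 W
Step 3: RC = 4352400.0 / 209271 = 20.798 m/s

20.798


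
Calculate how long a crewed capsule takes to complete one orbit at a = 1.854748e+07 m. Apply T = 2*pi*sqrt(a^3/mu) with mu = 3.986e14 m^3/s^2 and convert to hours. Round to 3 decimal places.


Step 1: a^3 / mu = 6.380500e+21 / 3.986e14 = 1.600728e+07
Step 2: sqrt(1.600728e+07) = 4000.9094 s
Step 3: T = 2*pi * 4000.9094 = 25138.46 s
Step 4: T in hours = 25138.46 / 3600 = 6.983 hours

6.983
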